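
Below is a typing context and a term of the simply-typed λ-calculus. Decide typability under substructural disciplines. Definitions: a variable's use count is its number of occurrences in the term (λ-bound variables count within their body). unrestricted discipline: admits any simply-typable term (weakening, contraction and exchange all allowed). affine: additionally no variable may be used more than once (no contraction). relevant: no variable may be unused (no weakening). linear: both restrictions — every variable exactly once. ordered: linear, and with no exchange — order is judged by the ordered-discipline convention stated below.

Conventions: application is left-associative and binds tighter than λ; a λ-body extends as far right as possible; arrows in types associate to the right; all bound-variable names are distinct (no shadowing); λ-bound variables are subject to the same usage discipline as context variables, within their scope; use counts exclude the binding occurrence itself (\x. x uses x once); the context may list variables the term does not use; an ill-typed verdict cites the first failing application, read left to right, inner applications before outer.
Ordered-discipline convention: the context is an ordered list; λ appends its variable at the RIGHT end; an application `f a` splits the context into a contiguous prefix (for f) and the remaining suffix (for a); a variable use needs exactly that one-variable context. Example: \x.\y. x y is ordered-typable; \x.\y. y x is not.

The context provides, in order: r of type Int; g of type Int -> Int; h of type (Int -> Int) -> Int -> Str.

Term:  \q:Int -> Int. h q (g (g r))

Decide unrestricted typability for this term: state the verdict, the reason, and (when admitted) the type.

yes — typability at (Int -> Int) -> Str is all that's needed; term : (Int -> Int) -> Str
usage: r: 1; g: 2; h: 1; q [bound]: 1
order of uses: h, q, g, g, r
typing: well-typed — term : (Int -> Int) -> Str
all disciplines: ordered ✗, linear ✗, affine ✗, relevant ✓, unrestricted ✓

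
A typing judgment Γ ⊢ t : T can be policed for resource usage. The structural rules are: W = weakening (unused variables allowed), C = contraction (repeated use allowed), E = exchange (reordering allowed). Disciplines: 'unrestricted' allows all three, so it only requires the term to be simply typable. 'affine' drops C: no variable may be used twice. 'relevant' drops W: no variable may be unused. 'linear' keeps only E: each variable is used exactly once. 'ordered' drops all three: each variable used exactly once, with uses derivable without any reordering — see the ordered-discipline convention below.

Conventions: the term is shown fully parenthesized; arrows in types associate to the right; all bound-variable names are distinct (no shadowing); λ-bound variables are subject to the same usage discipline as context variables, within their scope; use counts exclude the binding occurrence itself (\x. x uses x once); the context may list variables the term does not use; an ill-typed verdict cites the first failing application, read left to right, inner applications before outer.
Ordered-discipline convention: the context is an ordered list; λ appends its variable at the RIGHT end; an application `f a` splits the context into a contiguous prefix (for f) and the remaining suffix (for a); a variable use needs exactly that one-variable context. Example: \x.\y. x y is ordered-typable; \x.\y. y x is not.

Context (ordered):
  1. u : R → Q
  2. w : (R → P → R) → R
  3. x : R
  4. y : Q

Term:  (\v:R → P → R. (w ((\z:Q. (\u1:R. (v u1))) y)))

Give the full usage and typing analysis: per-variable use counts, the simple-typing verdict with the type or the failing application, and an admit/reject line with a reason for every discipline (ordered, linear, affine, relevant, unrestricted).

variable uses: u: 0×, w: 1×, x: 0×, y: 1×, v (bound): 1×, z (bound): 0×, u1 (bound): 1×
uses in reading order: w, v, u1, y
typing: the term checks, with type (R → P → R) → R
ordered ✗ (needs weakening: u, x, z unused)
linear ✗ (needs weakening: u, x, z unused)
affine ✓ (at most one use each (u, w, x, y, v, z, u1))
relevant ✗ (needs weakening: u, x, z unused)
unrestricted ✓ (type-checks ((R → P → R) → R) and nothing is barred)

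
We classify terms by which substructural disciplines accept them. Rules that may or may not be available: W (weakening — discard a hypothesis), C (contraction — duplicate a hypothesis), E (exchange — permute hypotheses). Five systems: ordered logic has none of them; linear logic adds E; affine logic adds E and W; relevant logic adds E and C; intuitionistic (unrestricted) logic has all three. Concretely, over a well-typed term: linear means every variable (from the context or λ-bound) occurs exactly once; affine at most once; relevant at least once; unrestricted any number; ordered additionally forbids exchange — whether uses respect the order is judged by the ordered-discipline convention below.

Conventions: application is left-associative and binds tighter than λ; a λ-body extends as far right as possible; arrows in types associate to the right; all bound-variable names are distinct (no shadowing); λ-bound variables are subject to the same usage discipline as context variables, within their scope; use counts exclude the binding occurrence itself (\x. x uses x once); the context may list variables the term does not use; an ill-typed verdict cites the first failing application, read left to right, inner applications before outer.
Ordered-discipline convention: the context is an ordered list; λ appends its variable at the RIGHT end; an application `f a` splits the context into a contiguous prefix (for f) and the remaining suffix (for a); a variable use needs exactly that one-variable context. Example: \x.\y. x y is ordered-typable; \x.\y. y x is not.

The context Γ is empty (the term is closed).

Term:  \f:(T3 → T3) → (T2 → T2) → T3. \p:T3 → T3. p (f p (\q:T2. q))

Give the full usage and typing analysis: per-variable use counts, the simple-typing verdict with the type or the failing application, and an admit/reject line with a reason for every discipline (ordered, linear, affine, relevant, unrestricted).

counts: f (bound): 1, p (bound): 2, q (bound): 1
uses in reading order: p, f, p, q
typing: well-typed — term : ((T3 → T3) → (T2 → T2) → T3) → (T3 → T3) → T3
ordered: ✗ — p ×2 used more than once (contraction)
linear: ✗ — p ×2 used more than once (contraction)
affine: ✗ — p ×2 used more than once (contraction)
relevant: ✓ — f, p, q: all used, weakening unneeded
unrestricted: ✓ — type-checks (((T3 → T3) → (T2 → T2) → T3) → (T3 → T3) → T3) and nothing is barred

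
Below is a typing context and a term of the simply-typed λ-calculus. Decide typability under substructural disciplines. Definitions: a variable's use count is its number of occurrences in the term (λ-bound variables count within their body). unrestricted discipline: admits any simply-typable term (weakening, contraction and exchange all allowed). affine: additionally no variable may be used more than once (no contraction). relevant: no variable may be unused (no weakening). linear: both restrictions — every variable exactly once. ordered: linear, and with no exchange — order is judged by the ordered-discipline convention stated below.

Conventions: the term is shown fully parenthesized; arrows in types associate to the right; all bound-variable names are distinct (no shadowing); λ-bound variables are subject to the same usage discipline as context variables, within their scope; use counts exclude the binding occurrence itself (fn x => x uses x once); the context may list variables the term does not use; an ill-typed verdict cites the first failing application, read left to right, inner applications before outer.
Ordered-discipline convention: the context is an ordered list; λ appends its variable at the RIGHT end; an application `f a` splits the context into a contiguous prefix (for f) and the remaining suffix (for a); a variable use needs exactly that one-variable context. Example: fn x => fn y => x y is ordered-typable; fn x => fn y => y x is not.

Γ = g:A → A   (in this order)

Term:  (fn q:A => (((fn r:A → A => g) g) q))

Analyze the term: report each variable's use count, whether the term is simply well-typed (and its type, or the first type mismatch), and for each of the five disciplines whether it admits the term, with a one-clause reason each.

usage: g: 2×, q (λ-bound): 1×, r (λ-bound): 0×
uses in reading order: g, g, q
typing: well-typed — term : A → A
ordered: ✗ — repeated use of g ×2; needs weakening: r unused
linear: ✗ — repeated use of g ×2; needs weakening: r unused
affine: ✗ — repeated use of g ×2
relevant: ✗ — needs weakening: r unused
unrestricted: ✓ — typability at A → A is all that's needed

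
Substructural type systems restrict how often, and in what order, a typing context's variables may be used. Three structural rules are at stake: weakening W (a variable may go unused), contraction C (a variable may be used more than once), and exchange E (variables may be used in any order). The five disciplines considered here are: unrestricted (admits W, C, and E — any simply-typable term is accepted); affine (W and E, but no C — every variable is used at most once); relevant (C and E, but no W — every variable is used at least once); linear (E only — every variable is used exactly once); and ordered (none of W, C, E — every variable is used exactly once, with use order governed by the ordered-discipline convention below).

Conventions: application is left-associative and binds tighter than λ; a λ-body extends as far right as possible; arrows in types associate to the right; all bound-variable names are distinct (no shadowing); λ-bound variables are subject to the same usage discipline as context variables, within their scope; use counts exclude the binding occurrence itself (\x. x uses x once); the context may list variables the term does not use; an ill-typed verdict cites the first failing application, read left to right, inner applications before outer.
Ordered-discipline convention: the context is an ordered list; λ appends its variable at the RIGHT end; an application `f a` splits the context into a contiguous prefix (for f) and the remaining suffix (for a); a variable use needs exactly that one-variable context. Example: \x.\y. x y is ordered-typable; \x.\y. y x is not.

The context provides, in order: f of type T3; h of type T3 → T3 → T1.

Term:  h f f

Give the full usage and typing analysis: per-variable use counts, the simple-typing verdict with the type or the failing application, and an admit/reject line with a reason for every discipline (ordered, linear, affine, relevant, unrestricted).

use counts: f=2, h=1
order of uses: h, f, f
typing: well-typed at T1
ordered: ✗, needs contraction — f ×2
linear: ✗, needs contraction — f ×2
affine: ✗, needs contraction — f ×2
relevant: ✓, none of f, h goes unused
unrestricted: ✓, type-checks (T1) and nothing is barred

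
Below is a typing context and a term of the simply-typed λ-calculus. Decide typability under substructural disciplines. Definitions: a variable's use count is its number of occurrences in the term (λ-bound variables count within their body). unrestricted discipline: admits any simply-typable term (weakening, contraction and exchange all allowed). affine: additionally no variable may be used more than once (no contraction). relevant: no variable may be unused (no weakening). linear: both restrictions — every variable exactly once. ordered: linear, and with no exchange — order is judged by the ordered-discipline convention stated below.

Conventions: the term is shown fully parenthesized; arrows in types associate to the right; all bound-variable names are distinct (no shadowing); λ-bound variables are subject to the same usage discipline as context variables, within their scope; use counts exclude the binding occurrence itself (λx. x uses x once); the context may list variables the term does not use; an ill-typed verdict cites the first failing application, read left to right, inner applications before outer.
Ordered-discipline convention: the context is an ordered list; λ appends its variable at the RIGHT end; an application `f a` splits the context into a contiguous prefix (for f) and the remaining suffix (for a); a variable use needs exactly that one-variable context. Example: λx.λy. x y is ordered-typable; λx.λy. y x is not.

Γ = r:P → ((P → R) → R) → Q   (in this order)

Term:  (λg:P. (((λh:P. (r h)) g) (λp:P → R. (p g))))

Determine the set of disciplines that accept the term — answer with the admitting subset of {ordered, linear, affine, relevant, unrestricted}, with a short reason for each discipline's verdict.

accepted by: relevant, unrestricted
usage: r ×1, g [bound] ×2, h [bound] ×1, p [bound] ×1
use order (left to right): r, h, g, p, g
typing: well-typed — term : P → Q
ordered: ✗, uses contraction: g ×2
linear: ✗, uses contraction: g ×2
affine: ✗, uses contraction: g ×2
relevant: ✓, none of r, g, h, p goes unused
unrestricted: ✓, simply typable at P → Q; W, C, E all held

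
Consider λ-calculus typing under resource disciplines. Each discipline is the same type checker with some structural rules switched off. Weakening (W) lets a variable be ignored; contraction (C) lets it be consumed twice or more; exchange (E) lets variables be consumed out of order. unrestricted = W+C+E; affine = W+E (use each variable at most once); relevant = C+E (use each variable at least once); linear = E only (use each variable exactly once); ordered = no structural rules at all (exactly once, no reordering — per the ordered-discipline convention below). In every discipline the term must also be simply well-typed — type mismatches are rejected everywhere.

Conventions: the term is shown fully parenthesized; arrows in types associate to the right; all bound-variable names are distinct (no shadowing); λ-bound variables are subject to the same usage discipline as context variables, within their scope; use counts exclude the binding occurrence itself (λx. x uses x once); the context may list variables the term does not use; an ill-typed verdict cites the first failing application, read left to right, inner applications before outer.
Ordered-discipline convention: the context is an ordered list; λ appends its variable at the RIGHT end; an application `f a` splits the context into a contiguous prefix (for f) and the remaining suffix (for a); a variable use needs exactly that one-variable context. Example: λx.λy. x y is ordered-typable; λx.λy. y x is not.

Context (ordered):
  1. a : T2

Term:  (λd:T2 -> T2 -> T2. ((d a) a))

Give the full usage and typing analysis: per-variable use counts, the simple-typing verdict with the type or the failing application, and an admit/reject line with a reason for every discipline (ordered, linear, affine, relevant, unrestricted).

usage: a: 2, d (bound): 1
use order (left to right): d, a, a
typing: well-typed — term : (T2 -> T2 -> T2) -> T2
ordered: ✗, repeated use of a ×2
linear: ✗, repeated use of a ×2
affine: ✗, repeated use of a ×2
relevant: ✓, none of a, d goes unused
unrestricted: ✓, typability at (T2 -> T2 -> T2) -> T2 is all that's needed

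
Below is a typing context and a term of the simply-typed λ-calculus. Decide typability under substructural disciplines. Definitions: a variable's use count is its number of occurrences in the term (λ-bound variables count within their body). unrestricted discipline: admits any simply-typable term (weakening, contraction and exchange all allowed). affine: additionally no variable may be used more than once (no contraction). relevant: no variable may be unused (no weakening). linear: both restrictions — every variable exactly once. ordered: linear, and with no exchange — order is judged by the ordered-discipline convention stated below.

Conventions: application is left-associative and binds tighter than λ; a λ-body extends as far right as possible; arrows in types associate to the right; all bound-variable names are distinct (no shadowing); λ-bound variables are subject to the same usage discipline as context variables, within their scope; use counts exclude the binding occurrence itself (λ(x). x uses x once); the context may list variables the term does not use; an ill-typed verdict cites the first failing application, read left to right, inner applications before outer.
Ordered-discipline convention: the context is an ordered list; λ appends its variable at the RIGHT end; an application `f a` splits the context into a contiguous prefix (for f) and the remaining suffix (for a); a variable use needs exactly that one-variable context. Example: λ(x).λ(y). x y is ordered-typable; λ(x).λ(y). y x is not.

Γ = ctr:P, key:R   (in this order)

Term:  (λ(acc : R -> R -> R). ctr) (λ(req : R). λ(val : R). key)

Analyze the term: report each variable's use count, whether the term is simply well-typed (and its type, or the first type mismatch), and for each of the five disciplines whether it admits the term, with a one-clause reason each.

variable uses: ctr: 1, key: 1, acc (λ-bound): 0, req (λ-bound): 0, val (λ-bound): 0
uses in reading order: ctr, key
typing: well-typed at P
ordered: ✗, acc, req, val never used (weakening)
linear: ✗, acc, req, val never used (weakening)
affine: ✓, no duplicate uses among ctr, key, acc, req, val
relevant: ✗, acc, req, val never used (weakening)
unrestricted: ✓, well-typed at P; no restrictions here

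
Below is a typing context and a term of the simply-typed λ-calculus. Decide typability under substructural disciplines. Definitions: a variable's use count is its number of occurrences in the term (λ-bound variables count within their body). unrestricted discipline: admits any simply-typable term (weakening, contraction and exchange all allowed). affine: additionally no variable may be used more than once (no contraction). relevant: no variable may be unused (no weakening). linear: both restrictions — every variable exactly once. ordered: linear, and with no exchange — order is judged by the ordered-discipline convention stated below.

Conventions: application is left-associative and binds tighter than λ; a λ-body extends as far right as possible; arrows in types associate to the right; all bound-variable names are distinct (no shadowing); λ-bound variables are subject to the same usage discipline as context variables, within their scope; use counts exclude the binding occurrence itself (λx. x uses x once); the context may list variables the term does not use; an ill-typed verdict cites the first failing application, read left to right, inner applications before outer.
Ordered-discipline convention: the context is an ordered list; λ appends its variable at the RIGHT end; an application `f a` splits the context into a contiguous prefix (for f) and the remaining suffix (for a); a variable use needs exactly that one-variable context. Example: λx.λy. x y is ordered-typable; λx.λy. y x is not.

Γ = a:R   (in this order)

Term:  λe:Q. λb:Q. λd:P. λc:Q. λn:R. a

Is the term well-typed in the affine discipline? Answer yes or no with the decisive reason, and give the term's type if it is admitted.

yes — a, e, b, d, c, n: no repeats, contraction unneeded; term : Q → Q → P → Q → R → R
counts: a=1, e (λ-bound)=0, b (λ-bound)=0, d (λ-bound)=0, c (λ-bound)=0, n (λ-bound)=0
uses in reading order: a
typing: well-typed at Q → Q → P → Q → R → R
per-discipline verdicts: ordered ✗ · linear ✗ · affine ✓ · relevant ✗ · unrestricted ✓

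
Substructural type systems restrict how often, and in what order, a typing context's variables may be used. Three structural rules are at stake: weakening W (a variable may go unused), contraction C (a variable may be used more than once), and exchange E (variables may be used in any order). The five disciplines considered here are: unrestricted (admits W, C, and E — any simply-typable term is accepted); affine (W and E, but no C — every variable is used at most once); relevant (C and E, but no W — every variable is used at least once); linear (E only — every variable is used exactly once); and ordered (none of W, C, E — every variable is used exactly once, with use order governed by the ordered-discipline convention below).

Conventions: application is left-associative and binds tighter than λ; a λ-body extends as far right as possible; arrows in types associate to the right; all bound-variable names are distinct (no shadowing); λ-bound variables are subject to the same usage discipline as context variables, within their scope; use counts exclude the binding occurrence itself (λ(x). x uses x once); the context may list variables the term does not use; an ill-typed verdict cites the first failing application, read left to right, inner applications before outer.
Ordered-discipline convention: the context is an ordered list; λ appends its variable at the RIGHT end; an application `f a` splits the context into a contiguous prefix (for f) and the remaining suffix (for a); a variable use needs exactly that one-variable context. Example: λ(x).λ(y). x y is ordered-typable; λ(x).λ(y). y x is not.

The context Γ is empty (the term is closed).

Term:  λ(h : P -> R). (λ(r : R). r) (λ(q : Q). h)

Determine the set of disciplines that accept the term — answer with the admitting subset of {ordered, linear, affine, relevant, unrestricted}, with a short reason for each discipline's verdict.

admitting disciplines: none
usage: h (bound): 1×; r (bound): 1×; q (bound): 0×
order of uses: r, h
typing: ill-typed: argument of type Q -> P -> R where R is required
ordered: ✗ — fails simple typing
linear: ✗ — a type mismatch blocks all five
affine: ✗ — the type mismatch rejects it
relevant: ✗ — not simply typable
unrestricted: ✗ — fails simple typing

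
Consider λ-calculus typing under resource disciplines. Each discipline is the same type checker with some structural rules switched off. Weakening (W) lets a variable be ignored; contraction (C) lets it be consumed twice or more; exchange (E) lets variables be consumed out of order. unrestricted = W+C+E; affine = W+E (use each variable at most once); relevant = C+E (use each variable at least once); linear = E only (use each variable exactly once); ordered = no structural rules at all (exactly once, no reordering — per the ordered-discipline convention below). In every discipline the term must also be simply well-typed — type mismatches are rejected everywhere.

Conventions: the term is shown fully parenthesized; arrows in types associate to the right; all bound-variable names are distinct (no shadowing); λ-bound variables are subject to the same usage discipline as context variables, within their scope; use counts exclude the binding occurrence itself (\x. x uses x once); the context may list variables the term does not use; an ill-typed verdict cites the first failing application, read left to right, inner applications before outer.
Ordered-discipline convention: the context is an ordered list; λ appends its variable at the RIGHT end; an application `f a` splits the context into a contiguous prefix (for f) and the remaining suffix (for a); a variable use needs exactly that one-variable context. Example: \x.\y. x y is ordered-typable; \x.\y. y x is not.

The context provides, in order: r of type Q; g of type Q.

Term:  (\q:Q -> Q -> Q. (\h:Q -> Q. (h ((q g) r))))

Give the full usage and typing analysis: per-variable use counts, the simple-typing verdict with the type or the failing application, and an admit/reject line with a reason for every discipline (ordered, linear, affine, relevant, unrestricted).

counts: r=1; g=1; q [bound]=1; h [bound]=1
order of uses: h, q, g, r
typing: well-typed at (Q -> Q -> Q) -> (Q -> Q) -> Q
ordered: ✗ — no ordered split (uses run h, q, g, r)
linear: ✓ — exactly-once usage across r, g, q, h
affine: ✓ — r, g, q, h: no repeats, contraction unneeded
relevant: ✓ — at least one use each (r, g, q, h)
unrestricted: ✓ — simply typable at (Q -> Q -> Q) -> (Q -> Q) -> Q; W, C, E all held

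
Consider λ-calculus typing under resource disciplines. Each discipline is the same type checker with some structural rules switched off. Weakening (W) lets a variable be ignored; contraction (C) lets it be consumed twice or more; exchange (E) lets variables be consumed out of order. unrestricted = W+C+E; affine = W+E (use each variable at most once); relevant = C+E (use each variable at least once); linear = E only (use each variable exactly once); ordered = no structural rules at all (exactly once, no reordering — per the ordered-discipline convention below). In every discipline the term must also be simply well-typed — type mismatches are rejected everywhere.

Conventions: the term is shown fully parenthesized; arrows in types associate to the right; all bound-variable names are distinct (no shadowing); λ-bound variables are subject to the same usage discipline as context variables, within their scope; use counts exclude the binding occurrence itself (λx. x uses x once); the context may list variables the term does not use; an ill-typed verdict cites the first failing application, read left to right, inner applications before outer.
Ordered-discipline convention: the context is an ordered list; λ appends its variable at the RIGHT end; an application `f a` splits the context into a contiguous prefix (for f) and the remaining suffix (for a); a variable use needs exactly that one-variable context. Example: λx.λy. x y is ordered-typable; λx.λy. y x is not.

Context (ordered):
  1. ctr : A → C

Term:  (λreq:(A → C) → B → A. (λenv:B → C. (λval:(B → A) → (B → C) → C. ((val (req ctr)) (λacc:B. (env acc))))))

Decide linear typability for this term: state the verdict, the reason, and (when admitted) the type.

yes — single use per variable (ctr, req, env, val, acc); term : ((A → C) → B → A) → (B → C) → ((B → A) → (B → C) → C) → C
counts: ctr=1; req (λ-bound)=1; env (λ-bound)=1; val (λ-bound)=1; acc (λ-bound)=1
uses in reading order: val, req, ctr, env, acc
typing: ✓ — ((A → C) → B → A) → (B → C) → ((B → A) → (B → C) → C) → C
summary: ordered ✗, linear ✓, affine ✓, relevant ✓, unrestricted ✓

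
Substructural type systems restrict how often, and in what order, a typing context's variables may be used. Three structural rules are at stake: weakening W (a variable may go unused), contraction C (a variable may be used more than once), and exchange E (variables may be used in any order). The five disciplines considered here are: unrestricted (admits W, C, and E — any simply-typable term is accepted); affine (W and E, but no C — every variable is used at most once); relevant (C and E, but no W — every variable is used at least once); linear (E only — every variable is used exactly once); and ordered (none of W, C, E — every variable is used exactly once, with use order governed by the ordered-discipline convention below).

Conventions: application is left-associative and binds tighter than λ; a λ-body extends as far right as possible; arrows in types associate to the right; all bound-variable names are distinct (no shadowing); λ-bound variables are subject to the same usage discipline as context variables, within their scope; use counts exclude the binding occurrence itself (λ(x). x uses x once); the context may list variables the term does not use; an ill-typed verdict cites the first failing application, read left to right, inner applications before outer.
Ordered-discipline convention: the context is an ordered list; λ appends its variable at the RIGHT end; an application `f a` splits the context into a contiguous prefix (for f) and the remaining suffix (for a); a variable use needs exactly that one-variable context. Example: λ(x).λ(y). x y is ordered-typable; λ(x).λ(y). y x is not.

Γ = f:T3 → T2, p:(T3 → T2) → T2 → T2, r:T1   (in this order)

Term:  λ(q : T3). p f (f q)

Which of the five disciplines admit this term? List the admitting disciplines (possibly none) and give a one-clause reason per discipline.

admitting disciplines: unrestricted
variable uses: f: 2×; p: 1×; r: 0×; q [bound]: 1×
uses in reading order: p, f, f, q
typing: ✓ — T3 → T2
ordered: ✗, uses contraction: f ×2; unused: r — weakening required
linear: ✗, uses contraction: f ×2; unused: r — weakening required
affine: ✗, uses contraction: f ×2
relevant: ✗, unused: r — weakening required
unrestricted: ✓, simply typable at T3 → T2; W, C, E all held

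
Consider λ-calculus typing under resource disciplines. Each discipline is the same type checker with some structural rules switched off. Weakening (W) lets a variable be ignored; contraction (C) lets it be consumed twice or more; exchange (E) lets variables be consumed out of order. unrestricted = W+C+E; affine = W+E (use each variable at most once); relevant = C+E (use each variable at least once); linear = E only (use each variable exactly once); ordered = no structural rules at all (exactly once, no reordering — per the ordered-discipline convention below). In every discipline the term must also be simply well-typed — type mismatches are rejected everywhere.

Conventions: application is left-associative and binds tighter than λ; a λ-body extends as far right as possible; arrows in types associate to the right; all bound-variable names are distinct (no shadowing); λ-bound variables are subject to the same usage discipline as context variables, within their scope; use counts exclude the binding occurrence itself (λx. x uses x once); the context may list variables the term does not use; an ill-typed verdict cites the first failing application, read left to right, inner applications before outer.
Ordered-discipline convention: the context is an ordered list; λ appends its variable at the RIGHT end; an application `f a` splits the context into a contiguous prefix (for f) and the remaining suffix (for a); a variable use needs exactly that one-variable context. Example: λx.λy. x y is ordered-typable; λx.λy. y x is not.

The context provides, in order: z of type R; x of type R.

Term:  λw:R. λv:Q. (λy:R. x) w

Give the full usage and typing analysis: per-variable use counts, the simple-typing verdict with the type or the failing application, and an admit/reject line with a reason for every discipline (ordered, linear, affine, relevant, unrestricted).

usage: z: 0; x: 1; w (λ-bound): 1; v (λ-bound): 0; y (λ-bound): 0
use order (left to right): x, w
typing: well-typed at R -> Q -> R
ordered: ✗ — z, v, y never used (weakening)
linear: ✗ — z, v, y never used (weakening)
affine: ✓ — none of z, x, w, v, y used more than once
relevant: ✗ — z, v, y never used (weakening)
unrestricted: ✓ — type-checks (R -> Q -> R) and nothing is barred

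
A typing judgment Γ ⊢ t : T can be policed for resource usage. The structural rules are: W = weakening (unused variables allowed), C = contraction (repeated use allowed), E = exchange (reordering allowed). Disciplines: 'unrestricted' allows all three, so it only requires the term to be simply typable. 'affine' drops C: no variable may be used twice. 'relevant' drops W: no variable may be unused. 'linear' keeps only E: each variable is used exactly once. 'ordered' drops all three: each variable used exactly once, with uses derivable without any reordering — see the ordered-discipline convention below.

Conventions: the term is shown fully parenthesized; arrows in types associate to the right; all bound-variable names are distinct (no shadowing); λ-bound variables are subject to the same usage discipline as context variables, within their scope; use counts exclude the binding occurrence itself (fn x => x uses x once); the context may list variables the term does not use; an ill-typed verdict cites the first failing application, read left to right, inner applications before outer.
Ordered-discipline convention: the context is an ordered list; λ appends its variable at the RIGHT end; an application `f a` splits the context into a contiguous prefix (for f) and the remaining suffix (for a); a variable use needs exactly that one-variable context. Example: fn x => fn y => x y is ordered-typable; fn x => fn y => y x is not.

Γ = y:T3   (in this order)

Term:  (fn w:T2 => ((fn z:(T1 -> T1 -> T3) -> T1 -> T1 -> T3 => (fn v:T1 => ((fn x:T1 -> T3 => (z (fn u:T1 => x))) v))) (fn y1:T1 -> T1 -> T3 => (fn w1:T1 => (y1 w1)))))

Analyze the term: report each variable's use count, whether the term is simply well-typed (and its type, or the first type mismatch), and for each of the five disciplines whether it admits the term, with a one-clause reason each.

use counts: y=0, w (bound)=0, z (bound)=1, v (bound)=1, x (bound)=1, u (bound)=0, y1 (bound)=1, w1 (bound)=1
left-to-right use order: z, x, v, y1, w1
typing: ill-typed: an application expects T1 -> T3 but receives T1
ordered: ✗, fails simple typing
linear: ✗, a type mismatch blocks all five
affine: ✗, the type mismatch rejects it
relevant: ✗, not simply typable
unrestricted: ✗, fails simple typing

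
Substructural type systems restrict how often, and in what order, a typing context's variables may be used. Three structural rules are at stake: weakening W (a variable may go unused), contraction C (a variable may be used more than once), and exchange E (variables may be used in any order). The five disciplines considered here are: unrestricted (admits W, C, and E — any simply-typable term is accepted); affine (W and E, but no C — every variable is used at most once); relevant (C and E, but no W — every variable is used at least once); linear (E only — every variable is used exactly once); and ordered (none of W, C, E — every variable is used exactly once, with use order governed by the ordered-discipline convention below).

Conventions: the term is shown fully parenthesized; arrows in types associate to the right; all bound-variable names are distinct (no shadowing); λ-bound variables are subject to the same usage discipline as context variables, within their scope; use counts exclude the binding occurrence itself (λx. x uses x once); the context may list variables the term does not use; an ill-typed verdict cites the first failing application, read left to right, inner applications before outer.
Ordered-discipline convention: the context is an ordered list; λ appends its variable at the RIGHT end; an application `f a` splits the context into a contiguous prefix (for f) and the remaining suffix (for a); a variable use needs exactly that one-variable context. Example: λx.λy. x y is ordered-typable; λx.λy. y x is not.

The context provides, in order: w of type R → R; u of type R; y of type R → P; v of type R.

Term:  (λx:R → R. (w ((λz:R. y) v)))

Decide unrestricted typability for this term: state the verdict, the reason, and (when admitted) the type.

no — fails simple typing
usage: w ×1; u ×0; y ×1; v ×1; x (λ-bound) ×0; z (λ-bound) ×0
uses in reading order: w, y, v
typing: ill-typed: a function awaiting R gets R → P
all disciplines: ordered ✗, linear ✗, affine ✗, relevant ✗, unrestricted ✗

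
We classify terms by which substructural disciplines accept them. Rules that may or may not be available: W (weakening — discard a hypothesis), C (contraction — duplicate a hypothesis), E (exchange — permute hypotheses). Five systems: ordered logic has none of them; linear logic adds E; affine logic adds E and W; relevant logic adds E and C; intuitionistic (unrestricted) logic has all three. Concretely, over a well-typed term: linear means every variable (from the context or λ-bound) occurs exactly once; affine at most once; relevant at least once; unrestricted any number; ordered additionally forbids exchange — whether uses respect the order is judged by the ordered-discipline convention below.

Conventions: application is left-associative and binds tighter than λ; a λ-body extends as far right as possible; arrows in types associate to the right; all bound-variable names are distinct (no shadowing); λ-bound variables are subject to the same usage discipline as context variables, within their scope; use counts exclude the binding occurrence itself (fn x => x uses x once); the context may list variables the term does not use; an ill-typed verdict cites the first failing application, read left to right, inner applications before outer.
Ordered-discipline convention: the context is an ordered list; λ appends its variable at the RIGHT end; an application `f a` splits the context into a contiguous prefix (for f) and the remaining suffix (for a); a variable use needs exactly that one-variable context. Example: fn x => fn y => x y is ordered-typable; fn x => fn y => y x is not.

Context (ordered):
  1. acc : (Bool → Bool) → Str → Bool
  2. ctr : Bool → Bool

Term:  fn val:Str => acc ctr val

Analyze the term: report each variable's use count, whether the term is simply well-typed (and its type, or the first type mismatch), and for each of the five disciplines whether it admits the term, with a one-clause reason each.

variable uses: acc ×1; ctr ×1; val (λ-bound) ×1
left-to-right use order: acc, ctr, val
typing: the term checks, with type Str → Bool
ordered: ✓ — acc, ctr, val: once each, no exchange needed
linear: ✓ — each of acc, ctr, val used exactly once
affine: ✓ — acc, ctr, val: no repeats, contraction unneeded
relevant: ✓ — every one of acc, ctr, val appears
unrestricted: ✓ — well-typed at Str → Bool; no restrictions here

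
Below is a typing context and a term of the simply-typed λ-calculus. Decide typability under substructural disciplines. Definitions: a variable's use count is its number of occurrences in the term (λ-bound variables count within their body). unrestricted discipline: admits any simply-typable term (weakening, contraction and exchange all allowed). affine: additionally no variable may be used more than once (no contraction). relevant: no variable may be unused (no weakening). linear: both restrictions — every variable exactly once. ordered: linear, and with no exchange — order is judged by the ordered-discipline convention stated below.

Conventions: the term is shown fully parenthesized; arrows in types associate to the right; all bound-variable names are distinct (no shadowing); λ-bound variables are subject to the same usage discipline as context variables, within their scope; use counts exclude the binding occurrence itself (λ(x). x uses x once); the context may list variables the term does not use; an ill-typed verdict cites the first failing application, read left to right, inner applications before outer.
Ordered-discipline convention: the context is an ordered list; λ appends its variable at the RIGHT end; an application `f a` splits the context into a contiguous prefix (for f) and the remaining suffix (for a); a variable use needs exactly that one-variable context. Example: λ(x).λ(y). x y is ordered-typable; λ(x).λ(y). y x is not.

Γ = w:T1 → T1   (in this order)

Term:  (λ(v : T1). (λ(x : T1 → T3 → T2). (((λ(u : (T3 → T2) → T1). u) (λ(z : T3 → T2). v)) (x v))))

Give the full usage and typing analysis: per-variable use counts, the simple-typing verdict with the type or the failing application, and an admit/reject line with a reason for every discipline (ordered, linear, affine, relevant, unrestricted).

counts: w ×0; v (λ-bound) ×2; x (λ-bound) ×1; u (λ-bound) ×1; z (λ-bound) ×0
uses in reading order: u, v, x, v
typing: the term checks, with type T1 → (T1 → T3 → T2) → T1
ordered: ✗ — uses contraction: v ×2; w, z left unused
linear: ✗ — uses contraction: v ×2; w, z left unused
affine: ✗ — uses contraction: v ×2
relevant: ✗ — w, z left unused
unrestricted: ✓ — typability at T1 → (T1 → T3 → T2) → T1 is all that's needed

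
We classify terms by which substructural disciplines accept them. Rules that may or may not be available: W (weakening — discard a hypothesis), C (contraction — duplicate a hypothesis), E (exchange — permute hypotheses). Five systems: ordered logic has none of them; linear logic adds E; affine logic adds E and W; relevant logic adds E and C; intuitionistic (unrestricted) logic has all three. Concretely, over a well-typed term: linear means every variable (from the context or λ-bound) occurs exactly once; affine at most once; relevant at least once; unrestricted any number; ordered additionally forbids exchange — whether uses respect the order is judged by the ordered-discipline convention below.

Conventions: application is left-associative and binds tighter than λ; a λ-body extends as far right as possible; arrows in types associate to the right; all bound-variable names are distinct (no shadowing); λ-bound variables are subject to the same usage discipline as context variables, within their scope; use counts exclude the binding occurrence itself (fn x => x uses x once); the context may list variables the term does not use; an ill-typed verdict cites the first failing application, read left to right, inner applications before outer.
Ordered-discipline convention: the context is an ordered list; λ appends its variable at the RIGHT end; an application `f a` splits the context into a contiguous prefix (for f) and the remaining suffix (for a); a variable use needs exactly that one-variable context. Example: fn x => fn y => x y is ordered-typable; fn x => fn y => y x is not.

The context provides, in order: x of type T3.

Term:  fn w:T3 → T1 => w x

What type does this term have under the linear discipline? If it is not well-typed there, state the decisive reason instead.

term : (T3 → T1) → T1
variable uses: x: 1×; w [bound]: 1×
use order (left to right): w, x
typing: well-typed — term : (T3 → T1) → T1
summary: ordered ✗; linear ✓; affine ✓; relevant ✓; unrestricted ✓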